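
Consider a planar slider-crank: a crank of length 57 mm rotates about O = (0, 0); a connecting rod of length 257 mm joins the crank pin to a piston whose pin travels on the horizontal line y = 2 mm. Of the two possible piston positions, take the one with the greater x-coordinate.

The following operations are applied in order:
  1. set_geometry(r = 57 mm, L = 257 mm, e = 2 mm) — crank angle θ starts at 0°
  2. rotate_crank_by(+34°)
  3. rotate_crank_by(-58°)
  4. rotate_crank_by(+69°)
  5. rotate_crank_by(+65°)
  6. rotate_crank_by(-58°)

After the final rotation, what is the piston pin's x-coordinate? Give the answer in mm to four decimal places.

set_geometry: r = 57 mm, L = 257 mm, e = 2 mm; θ ← 0°
rotate_crank_by(+34°): θ ← 0° +34° = 34°
rotate_crank_by(-58°): θ ← 34° -58° = -24°
rotate_crank_by(+69°): θ ← -24° +69° = 45°
rotate_crank_by(+65°): θ ← 45° +65° = 110°
rotate_crank_by(-58°): θ ← 110° -58° = 52°
crank pin P = (r cos θ, r sin θ) = (35.092704, 44.916613)
h = r sin θ − e = 44.916613 − 2 = 42.916613
x = r cos θ + √(L² − h²) = 35.092704 + √(66049.0 − 1841.8357) = 35.092704 + 253.391326 = 288.484031

288.4840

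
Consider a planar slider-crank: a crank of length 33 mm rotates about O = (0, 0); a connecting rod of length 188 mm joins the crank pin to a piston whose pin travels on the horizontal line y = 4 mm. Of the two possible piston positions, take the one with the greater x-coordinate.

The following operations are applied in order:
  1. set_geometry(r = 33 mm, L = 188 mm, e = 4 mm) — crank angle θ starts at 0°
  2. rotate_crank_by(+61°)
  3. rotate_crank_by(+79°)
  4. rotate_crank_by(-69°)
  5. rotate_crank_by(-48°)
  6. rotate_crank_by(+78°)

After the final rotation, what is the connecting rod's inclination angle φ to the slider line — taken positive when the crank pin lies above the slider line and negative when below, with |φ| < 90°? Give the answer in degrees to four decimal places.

8.6866

set_geometry: r = 33 mm, L = 188 mm, e = 4 mm; θ ← 0°
rotate_crank_by(+61°): θ ← 0° +61° = 61°
rotate_crank_by(+79°): θ ← 61° +79° = 140°
rotate_crank_by(-69°): θ ← 140° -69° = 71°
rotate_crank_by(-48°): θ ← 71° -48° = 23°
rotate_crank_by(+78°): θ ← 23° +78° = 101°
crank pin P = (r cos θ, r sin θ) = (-6.296697, 32.393697)
h = r sin θ − e = 32.393697 − 4 = 28.393697
sin φ = h / L = 28.393697 / 188 = 0.15103030
φ = arcsin(0.15103030) = 8.686639°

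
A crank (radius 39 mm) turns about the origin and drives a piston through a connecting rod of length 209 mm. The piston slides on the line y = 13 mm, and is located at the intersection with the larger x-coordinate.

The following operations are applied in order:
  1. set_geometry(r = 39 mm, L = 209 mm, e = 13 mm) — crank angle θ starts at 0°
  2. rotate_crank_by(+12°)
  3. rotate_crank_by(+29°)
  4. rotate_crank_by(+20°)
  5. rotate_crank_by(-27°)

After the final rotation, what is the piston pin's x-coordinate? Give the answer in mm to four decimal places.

set_geometry: r = 39 mm, L = 209 mm, e = 13 mm; θ ← 0°
rotate_crank_by(+12°): θ ← 0° +12° = 12°
rotate_crank_by(+29°): θ ← 12° +29° = 41°
rotate_crank_by(+20°): θ ← 41° +20° = 61°
rotate_crank_by(-27°): θ ← 61° -27° = 34°
crank pin P = (r cos θ, r sin θ) = (32.332465, 21.808523)
h = r sin θ − e = 21.808523 − 13 = 8.808523
x = r cos θ + √(L² − h²) = 32.332465 + √(43681.0 − 77.5901) = 32.332465 + 208.814295 = 241.146761

241.1468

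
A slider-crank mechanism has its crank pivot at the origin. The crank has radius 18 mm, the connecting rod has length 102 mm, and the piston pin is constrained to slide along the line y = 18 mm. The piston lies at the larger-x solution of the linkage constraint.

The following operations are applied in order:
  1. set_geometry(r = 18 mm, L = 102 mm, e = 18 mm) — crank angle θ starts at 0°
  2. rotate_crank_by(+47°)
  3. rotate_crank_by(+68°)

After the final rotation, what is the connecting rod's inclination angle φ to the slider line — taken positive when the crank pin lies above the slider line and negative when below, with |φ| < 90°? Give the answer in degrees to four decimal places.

set_geometry: r = 18 mm, L = 102 mm, e = 18 mm; θ ← 0°
rotate_crank_by(+47°): θ ← 0° +47° = 47°
rotate_crank_by(+68°): θ ← 47° +68° = 115°
crank pin P = (r cos θ, r sin θ) = (-7.607129, 16.313540)
h = r sin θ − e = 16.313540 − 18 = -1.686460
sin φ = h / L = -1.686460 / 102 = -0.01653392
φ = arcsin(-0.01653392) = -0.947367°

-0.9474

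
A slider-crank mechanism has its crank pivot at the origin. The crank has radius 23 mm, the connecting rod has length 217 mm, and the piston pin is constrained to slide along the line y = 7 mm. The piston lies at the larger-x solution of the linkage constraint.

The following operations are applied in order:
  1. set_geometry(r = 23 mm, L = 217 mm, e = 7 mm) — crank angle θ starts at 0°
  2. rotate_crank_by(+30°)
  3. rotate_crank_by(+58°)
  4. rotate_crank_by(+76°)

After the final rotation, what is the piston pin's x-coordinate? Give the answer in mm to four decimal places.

set_geometry: r = 23 mm, L = 217 mm, e = 7 mm; θ ← 0°
rotate_crank_by(+30°): θ ← 0° +30° = 30°
rotate_crank_by(+58°): θ ← 30° +58° = 88°
rotate_crank_by(+76°): θ ← 88° +76° = 164°
crank pin P = (r cos θ, r sin θ) = (-22.109019, 6.339659)
h = r sin θ − e = 6.339659 − 7 = -0.660341
x = r cos θ + √(L² − h²) = -22.109019 + √(47089.0 − 0.4360) = -22.109019 + 216.998995 = 194.889976

194.8900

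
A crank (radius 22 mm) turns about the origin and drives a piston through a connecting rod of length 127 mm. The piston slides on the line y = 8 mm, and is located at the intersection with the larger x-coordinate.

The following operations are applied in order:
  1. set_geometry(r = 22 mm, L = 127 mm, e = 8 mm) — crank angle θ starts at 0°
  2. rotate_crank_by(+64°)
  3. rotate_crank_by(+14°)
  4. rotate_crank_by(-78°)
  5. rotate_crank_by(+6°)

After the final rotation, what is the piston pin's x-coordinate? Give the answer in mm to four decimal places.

148.7515

set_geometry: r = 22 mm, L = 127 mm, e = 8 mm; θ ← 0°
rotate_crank_by(+64°): θ ← 0° +64° = 64°
rotate_crank_by(+14°): θ ← 64° +14° = 78°
rotate_crank_by(-78°): θ ← 78° -78° = 0°
rotate_crank_by(+6°): θ ← 0° +6° = 6°
crank pin P = (r cos θ, r sin θ) = (21.879482, 2.299626)
h = r sin θ − e = 2.299626 − 8 = -5.700374
x = r cos θ + √(L² − h²) = 21.879482 + √(16129.0 − 32.4943) = 21.879482 + 126.872005 = 148.751487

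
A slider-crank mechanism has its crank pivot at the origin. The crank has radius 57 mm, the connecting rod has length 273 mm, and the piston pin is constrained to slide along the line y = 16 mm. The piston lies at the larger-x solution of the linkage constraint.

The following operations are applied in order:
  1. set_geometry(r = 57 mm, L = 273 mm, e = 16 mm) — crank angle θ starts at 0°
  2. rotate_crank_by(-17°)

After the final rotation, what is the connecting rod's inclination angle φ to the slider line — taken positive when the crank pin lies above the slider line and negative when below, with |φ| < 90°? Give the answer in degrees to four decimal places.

set_geometry: r = 57 mm, L = 273 mm, e = 16 mm; θ ← 0°
rotate_crank_by(-17°): θ ← 0° -17° = -17°
crank pin P = (r cos θ, r sin θ) = (54.509371, -16.665187)
h = r sin θ − e = -16.665187 − 16 = -32.665187
sin φ = h / L = -32.665187 / 273 = -0.11965270
φ = arcsin(-0.11965270) = -6.872059°

-6.8721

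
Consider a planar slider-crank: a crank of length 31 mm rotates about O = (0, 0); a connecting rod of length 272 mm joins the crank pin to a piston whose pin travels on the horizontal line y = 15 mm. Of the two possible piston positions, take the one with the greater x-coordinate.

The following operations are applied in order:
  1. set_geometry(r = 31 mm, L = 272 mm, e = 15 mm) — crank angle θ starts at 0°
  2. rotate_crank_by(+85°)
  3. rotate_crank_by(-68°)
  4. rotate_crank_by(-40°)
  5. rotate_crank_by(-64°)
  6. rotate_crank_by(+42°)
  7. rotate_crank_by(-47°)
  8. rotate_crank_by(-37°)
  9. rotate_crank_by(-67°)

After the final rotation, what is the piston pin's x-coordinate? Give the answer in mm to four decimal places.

242.1243

set_geometry: r = 31 mm, L = 272 mm, e = 15 mm; θ ← 0°
rotate_crank_by(+85°): θ ← 0° +85° = 85°
rotate_crank_by(-68°): θ ← 85° -68° = 17°
rotate_crank_by(-40°): θ ← 17° -40° = -23°
rotate_crank_by(-64°): θ ← -23° -64° = -87°
rotate_crank_by(+42°): θ ← -87° +42° = -45°
rotate_crank_by(-47°): θ ← -45° -47° = -92°
rotate_crank_by(-37°): θ ← -92° -37° = -129°
rotate_crank_by(-67°): θ ← -129° -67° = -196°
crank pin P = (r cos θ, r sin θ) = (-29.799113, 8.544758)
h = r sin θ − e = 8.544758 − 15 = -6.455242
x = r cos θ + √(L² − h²) = -29.799113 + √(73984.0 − 41.6701) = -29.799113 + 271.923390 = 242.124277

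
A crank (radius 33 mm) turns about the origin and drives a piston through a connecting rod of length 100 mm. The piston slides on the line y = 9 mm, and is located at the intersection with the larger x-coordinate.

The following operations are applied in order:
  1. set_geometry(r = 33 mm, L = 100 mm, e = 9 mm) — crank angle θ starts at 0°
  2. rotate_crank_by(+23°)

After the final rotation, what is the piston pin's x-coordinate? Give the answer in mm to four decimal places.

130.3008

set_geometry: r = 33 mm, L = 100 mm, e = 9 mm; θ ← 0°
rotate_crank_by(+23°): θ ← 0° +23° = 23°
crank pin P = (r cos θ, r sin θ) = (30.376660, 12.894127)
h = r sin θ − e = 12.894127 − 9 = 3.894127
x = r cos θ + √(L² − h²) = 30.376660 + √(10000.0 − 15.1642) = 30.376660 + 99.924150 = 130.300810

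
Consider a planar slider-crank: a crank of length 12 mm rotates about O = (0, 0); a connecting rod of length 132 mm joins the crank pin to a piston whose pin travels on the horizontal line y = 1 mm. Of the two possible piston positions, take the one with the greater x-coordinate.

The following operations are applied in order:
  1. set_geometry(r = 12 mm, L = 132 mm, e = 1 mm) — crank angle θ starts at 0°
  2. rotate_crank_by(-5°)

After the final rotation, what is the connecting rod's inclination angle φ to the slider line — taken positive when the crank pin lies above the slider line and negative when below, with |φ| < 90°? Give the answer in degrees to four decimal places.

-0.8881

set_geometry: r = 12 mm, L = 132 mm, e = 1 mm; θ ← 0°
rotate_crank_by(-5°): θ ← 0° -5° = -5°
crank pin P = (r cos θ, r sin θ) = (11.954336, -1.045869)
h = r sin θ − e = -1.045869 − 1 = -2.045869
sin φ = h / L = -2.045869 / 132 = -0.01549901
φ = arcsin(-0.01549901) = -0.888063°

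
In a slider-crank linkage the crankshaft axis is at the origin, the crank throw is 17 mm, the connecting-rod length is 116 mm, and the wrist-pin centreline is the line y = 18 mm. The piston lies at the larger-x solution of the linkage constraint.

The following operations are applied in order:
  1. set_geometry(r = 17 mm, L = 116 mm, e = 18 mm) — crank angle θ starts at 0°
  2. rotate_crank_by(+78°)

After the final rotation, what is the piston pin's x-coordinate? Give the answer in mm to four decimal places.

set_geometry: r = 17 mm, L = 116 mm, e = 18 mm; θ ← 0°
rotate_crank_by(+78°): θ ← 0° +78° = 78°
crank pin P = (r cos θ, r sin θ) = (3.534499, 16.628509)
h = r sin θ − e = 16.628509 − 18 = -1.371491
x = r cos θ + √(L² − h²) = 3.534499 + √(13456.0 − 1.8810) = 3.534499 + 115.991892 = 119.526391

119.5264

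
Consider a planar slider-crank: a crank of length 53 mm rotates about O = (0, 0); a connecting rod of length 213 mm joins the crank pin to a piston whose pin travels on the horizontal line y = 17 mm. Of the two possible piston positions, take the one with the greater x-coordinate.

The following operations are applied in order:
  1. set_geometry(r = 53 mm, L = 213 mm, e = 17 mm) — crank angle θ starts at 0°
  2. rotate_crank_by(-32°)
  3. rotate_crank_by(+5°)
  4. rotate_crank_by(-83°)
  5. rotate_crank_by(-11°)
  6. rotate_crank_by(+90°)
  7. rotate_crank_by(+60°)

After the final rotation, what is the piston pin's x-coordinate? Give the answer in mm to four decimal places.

set_geometry: r = 53 mm, L = 213 mm, e = 17 mm; θ ← 0°
rotate_crank_by(-32°): θ ← 0° -32° = -32°
rotate_crank_by(+5°): θ ← -32° +5° = -27°
rotate_crank_by(-83°): θ ← -27° -83° = -110°
rotate_crank_by(-11°): θ ← -110° -11° = -121°
rotate_crank_by(+90°): θ ← -121° +90° = -31°
rotate_crank_by(+60°): θ ← -31° +60° = 29°
crank pin P = (r cos θ, r sin θ) = (46.354844, 25.694910)
h = r sin θ − e = 25.694910 − 17 = 8.694910
x = r cos θ + √(L² − h²) = 46.354844 + √(45369.0 − 75.6015) = 46.354844 + 212.822458 = 259.177302

259.1773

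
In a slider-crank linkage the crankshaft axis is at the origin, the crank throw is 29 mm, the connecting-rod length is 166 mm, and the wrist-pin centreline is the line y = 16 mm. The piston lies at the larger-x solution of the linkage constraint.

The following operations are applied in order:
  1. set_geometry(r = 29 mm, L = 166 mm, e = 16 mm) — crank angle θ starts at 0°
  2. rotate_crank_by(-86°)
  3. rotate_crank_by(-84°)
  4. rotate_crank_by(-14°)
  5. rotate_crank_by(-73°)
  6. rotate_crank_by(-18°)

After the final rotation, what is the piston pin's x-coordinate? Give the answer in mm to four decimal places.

168.0263

set_geometry: r = 29 mm, L = 166 mm, e = 16 mm; θ ← 0°
rotate_crank_by(-86°): θ ← 0° -86° = -86°
rotate_crank_by(-84°): θ ← -86° -84° = -170°
rotate_crank_by(-14°): θ ← -170° -14° = -184°
rotate_crank_by(-73°): θ ← -184° -73° = -257°
rotate_crank_by(-18°): θ ← -257° -18° = -275°
crank pin P = (r cos θ, r sin θ) = (2.527517, 28.889646)
h = r sin θ − e = 28.889646 − 16 = 12.889646
x = r cos θ + √(L² − h²) = 2.527517 + √(27556.0 − 166.1430) = 2.527517 + 165.498813 = 168.026329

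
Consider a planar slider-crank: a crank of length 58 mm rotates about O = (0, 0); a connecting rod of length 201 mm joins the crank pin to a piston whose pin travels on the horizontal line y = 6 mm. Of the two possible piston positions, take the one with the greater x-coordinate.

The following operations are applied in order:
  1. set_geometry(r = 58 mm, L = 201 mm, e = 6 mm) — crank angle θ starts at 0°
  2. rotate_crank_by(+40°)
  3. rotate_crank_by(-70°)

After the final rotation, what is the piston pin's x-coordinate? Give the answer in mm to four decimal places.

248.1588

set_geometry: r = 58 mm, L = 201 mm, e = 6 mm; θ ← 0°
rotate_crank_by(+40°): θ ← 0° +40° = 40°
rotate_crank_by(-70°): θ ← 40° -70° = -30°
crank pin P = (r cos θ, r sin θ) = (50.229473, -29.000000)
h = r sin θ − e = -29.000000 − 6 = -35.000000
x = r cos θ + √(L² − h²) = 50.229473 + √(40401.0 − 1225.0000) = 50.229473 + 197.929280 = 248.158754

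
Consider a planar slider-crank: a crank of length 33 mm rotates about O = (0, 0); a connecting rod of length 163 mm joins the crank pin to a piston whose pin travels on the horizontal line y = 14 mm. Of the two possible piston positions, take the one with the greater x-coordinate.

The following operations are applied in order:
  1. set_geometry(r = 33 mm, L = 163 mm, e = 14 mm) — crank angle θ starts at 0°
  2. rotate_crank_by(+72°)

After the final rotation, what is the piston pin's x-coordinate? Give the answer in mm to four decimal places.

set_geometry: r = 33 mm, L = 163 mm, e = 14 mm; θ ← 0°
rotate_crank_by(+72°): θ ← 0° +72° = 72°
crank pin P = (r cos θ, r sin θ) = (10.197561, 31.384865)
h = r sin θ − e = 31.384865 − 14 = 17.384865
x = r cos θ + √(L² − h²) = 10.197561 + √(26569.0 − 302.2335) = 10.197561 + 162.070252 = 172.267812

172.2678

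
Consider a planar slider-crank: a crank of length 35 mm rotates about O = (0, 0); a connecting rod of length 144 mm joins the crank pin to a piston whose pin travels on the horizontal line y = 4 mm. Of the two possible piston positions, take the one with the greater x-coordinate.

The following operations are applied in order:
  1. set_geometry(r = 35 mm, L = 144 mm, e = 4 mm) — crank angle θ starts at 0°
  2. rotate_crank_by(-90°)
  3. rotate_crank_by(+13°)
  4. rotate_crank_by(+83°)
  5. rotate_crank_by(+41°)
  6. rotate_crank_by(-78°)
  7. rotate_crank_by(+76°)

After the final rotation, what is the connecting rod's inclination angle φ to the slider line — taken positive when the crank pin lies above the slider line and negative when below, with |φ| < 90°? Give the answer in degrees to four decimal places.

8.2845

set_geometry: r = 35 mm, L = 144 mm, e = 4 mm; θ ← 0°
rotate_crank_by(-90°): θ ← 0° -90° = -90°
rotate_crank_by(+13°): θ ← -90° +13° = -77°
rotate_crank_by(+83°): θ ← -77° +83° = 6°
rotate_crank_by(+41°): θ ← 6° +41° = 47°
rotate_crank_by(-78°): θ ← 47° -78° = -31°
rotate_crank_by(+76°): θ ← -31° +76° = 45°
crank pin P = (r cos θ, r sin θ) = (24.748737, 24.748737)
h = r sin θ − e = 24.748737 − 4 = 20.748737
sin φ = h / L = 20.748737 / 144 = 0.14408845
φ = arcsin(0.14408845) = 8.284497°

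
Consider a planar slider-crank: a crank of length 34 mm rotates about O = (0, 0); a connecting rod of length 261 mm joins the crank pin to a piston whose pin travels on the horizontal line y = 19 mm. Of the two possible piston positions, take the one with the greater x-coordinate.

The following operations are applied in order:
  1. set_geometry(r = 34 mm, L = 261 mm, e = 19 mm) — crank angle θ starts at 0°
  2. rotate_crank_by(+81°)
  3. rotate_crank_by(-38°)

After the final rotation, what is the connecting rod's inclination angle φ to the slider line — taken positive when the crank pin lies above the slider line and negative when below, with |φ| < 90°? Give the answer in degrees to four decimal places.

0.9194

set_geometry: r = 34 mm, L = 261 mm, e = 19 mm; θ ← 0°
rotate_crank_by(+81°): θ ← 0° +81° = 81°
rotate_crank_by(-38°): θ ← 81° -38° = 43°
crank pin P = (r cos θ, r sin θ) = (24.866026, 23.187944)
h = r sin θ − e = 23.187944 − 19 = 4.187944
sin φ = h / L = 4.187944 / 261 = 0.01604576
φ = arcsin(0.01604576) = 0.919394°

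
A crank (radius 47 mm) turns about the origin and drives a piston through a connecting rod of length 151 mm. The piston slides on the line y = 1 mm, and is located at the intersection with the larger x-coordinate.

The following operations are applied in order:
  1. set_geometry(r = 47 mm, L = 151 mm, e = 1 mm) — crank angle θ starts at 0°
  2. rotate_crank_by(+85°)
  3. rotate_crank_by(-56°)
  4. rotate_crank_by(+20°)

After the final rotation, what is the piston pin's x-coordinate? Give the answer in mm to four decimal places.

177.8474

set_geometry: r = 47 mm, L = 151 mm, e = 1 mm; θ ← 0°
rotate_crank_by(+85°): θ ← 0° +85° = 85°
rotate_crank_by(-56°): θ ← 85° -56° = 29°
rotate_crank_by(+20°): θ ← 29° +20° = 49°
crank pin P = (r cos θ, r sin θ) = (30.834774, 35.471350)
h = r sin θ − e = 35.471350 − 1 = 34.471350
x = r cos θ + √(L² − h²) = 30.834774 + √(22801.0 − 1188.2740) = 30.834774 + 147.012673 = 177.847447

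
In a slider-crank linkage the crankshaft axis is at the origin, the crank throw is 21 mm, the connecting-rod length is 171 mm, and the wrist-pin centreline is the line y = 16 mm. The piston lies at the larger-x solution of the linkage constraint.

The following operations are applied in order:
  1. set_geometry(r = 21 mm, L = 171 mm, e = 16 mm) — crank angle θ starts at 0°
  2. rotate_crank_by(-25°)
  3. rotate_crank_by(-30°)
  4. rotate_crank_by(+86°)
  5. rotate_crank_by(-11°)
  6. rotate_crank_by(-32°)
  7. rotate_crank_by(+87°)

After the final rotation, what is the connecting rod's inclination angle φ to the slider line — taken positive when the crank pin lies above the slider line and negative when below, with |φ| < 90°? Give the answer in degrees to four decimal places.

set_geometry: r = 21 mm, L = 171 mm, e = 16 mm; θ ← 0°
rotate_crank_by(-25°): θ ← 0° -25° = -25°
rotate_crank_by(-30°): θ ← -25° -30° = -55°
rotate_crank_by(+86°): θ ← -55° +86° = 31°
rotate_crank_by(-11°): θ ← 31° -11° = 20°
rotate_crank_by(-32°): θ ← 20° -32° = -12°
rotate_crank_by(+87°): θ ← -12° +87° = 75°
crank pin P = (r cos θ, r sin θ) = (5.435200, 20.284442)
h = r sin θ − e = 20.284442 − 16 = 4.284442
sin φ = h / L = 4.284442 / 171 = 0.02505522
φ = arcsin(0.02505522) = 1.435709°

1.4357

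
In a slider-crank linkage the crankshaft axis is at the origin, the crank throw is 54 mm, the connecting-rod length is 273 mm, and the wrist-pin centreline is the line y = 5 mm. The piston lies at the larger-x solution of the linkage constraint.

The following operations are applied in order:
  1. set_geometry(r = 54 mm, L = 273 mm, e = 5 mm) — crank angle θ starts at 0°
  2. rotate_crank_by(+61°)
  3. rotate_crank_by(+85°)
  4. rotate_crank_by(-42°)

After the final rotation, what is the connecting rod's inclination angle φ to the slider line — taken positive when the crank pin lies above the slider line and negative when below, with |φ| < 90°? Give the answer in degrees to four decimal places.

set_geometry: r = 54 mm, L = 273 mm, e = 5 mm; θ ← 0°
rotate_crank_by(+61°): θ ← 0° +61° = 61°
rotate_crank_by(+85°): θ ← 61° +85° = 146°
rotate_crank_by(-42°): θ ← 146° -42° = 104°
crank pin P = (r cos θ, r sin θ) = (-13.063782, 52.395969)
h = r sin θ − e = 52.395969 − 5 = 47.395969
sin φ = h / L = 47.395969 / 273 = 0.17361161
φ = arcsin(0.17361161) = 9.997872°

9.9979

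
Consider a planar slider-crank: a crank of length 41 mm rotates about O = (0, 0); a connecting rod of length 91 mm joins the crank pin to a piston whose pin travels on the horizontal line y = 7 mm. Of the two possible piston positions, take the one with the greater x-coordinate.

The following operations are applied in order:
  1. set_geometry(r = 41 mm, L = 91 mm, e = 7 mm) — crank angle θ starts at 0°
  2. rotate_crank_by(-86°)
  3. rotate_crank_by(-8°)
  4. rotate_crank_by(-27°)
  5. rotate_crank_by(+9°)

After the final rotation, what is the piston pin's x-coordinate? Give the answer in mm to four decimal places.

set_geometry: r = 41 mm, L = 91 mm, e = 7 mm; θ ← 0°
rotate_crank_by(-86°): θ ← 0° -86° = -86°
rotate_crank_by(-8°): θ ← -86° -8° = -94°
rotate_crank_by(-27°): θ ← -94° -27° = -121°
rotate_crank_by(+9°): θ ← -121° +9° = -112°
crank pin P = (r cos θ, r sin θ) = (-15.358870, -38.014538)
h = r sin θ − e = -38.014538 − 7 = -45.014538
x = r cos θ + √(L² − h²) = -15.358870 + √(8281.0 − 2026.3086) = -15.358870 + 79.086607 = 63.727736

63.7277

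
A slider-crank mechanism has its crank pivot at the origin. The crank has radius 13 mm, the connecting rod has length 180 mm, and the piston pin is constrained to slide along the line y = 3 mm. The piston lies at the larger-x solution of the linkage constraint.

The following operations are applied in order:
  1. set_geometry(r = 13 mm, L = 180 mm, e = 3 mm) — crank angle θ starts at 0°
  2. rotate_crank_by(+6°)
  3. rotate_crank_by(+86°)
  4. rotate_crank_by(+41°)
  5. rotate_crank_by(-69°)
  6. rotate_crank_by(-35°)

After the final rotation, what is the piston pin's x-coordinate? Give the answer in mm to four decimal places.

191.3398

set_geometry: r = 13 mm, L = 180 mm, e = 3 mm; θ ← 0°
rotate_crank_by(+6°): θ ← 0° +6° = 6°
rotate_crank_by(+86°): θ ← 6° +86° = 92°
rotate_crank_by(+41°): θ ← 92° +41° = 133°
rotate_crank_by(-69°): θ ← 133° -69° = 64°
rotate_crank_by(-35°): θ ← 64° -35° = 29°
crank pin P = (r cos θ, r sin θ) = (11.370056, 6.302525)
h = r sin θ − e = 6.302525 − 3 = 3.302525
x = r cos θ + √(L² − h²) = 11.370056 + √(32400.0 − 10.9067) = 11.370056 + 179.969701 = 191.339757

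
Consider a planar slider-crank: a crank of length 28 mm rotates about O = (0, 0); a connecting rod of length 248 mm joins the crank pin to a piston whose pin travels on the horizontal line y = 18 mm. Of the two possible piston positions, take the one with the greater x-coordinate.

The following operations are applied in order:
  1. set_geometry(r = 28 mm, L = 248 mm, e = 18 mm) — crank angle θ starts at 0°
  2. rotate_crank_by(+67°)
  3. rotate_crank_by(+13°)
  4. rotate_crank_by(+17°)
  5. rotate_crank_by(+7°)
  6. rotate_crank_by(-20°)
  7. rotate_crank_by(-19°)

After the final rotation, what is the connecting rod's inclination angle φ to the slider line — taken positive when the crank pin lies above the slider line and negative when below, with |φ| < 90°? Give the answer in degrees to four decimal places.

1.7045

set_geometry: r = 28 mm, L = 248 mm, e = 18 mm; θ ← 0°
rotate_crank_by(+67°): θ ← 0° +67° = 67°
rotate_crank_by(+13°): θ ← 67° +13° = 80°
rotate_crank_by(+17°): θ ← 80° +17° = 97°
rotate_crank_by(+7°): θ ← 97° +7° = 104°
rotate_crank_by(-20°): θ ← 104° -20° = 84°
rotate_crank_by(-19°): θ ← 84° -19° = 65°
crank pin P = (r cos θ, r sin θ) = (11.833311, 25.376618)
h = r sin θ − e = 25.376618 − 18 = 7.376618
sin φ = h / L = 7.376618 / 248 = 0.02974443
φ = arcsin(0.02974443) = 1.704482°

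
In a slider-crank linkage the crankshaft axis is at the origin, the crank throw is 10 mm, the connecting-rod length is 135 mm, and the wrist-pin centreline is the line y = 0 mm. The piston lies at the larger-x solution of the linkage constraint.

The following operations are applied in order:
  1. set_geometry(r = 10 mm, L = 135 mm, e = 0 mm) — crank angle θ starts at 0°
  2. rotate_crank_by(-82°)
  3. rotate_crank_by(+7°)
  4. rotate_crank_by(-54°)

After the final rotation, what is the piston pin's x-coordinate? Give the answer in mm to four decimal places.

128.4829

set_geometry: r = 10 mm, L = 135 mm, e = 0 mm; θ ← 0°
rotate_crank_by(-82°): θ ← 0° -82° = -82°
rotate_crank_by(+7°): θ ← -82° +7° = -75°
rotate_crank_by(-54°): θ ← -75° -54° = -129°
crank pin P = (r cos θ, r sin θ) = (-6.293204, -7.771460)
h = r sin θ − e = -7.771460 − 0 = -7.771460
x = r cos θ + √(L² − h²) = -6.293204 + √(18225.0 − 60.3956) = -6.293204 + 134.776127 = 128.482923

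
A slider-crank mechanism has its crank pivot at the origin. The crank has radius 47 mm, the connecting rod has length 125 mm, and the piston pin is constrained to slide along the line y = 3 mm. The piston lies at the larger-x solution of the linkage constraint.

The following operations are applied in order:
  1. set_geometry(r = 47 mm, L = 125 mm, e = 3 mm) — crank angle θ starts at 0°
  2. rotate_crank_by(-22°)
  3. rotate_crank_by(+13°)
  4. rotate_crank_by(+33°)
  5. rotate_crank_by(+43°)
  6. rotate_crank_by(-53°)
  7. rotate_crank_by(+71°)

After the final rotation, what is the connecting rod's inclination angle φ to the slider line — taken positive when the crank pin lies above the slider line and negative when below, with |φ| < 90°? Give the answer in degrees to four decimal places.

set_geometry: r = 47 mm, L = 125 mm, e = 3 mm; θ ← 0°
rotate_crank_by(-22°): θ ← 0° -22° = -22°
rotate_crank_by(+13°): θ ← -22° +13° = -9°
rotate_crank_by(+33°): θ ← -9° +33° = 24°
rotate_crank_by(+43°): θ ← 24° +43° = 67°
rotate_crank_by(-53°): θ ← 67° -53° = 14°
rotate_crank_by(+71°): θ ← 14° +71° = 85°
crank pin P = (r cos θ, r sin θ) = (4.096320, 46.821151)
h = r sin θ − e = 46.821151 − 3 = 43.821151
sin φ = h / L = 43.821151 / 125 = 0.35056921
φ = arcsin(0.35056921) = 20.522134°

20.5221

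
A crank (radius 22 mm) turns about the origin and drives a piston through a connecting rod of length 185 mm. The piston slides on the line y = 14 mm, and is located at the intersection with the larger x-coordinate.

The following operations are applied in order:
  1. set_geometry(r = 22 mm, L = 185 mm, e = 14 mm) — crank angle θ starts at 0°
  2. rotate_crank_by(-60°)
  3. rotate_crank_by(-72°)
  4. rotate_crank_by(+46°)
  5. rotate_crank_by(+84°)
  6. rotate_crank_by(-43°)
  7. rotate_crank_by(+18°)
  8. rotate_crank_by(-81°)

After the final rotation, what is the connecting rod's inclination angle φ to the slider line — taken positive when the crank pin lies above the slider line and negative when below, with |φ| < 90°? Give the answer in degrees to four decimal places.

set_geometry: r = 22 mm, L = 185 mm, e = 14 mm; θ ← 0°
rotate_crank_by(-60°): θ ← 0° -60° = -60°
rotate_crank_by(-72°): θ ← -60° -72° = -132°
rotate_crank_by(+46°): θ ← -132° +46° = -86°
rotate_crank_by(+84°): θ ← -86° +84° = -2°
rotate_crank_by(-43°): θ ← -2° -43° = -45°
rotate_crank_by(+18°): θ ← -45° +18° = -27°
rotate_crank_by(-81°): θ ← -27° -81° = -108°
crank pin P = (r cos θ, r sin θ) = (-6.798374, -20.923243)
h = r sin θ − e = -20.923243 − 14 = -34.923243
sin φ = h / L = -34.923243 / 185 = -0.18877429
φ = arcsin(-0.18877429) = -10.881262°

-10.8813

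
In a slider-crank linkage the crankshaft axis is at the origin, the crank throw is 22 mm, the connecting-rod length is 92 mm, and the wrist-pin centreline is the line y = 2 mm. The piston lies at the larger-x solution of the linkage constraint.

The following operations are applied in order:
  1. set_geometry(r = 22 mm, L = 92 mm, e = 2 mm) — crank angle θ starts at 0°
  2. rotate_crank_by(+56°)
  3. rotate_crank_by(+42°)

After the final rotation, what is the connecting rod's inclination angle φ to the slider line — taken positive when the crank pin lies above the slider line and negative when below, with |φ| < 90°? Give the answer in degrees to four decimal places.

12.4193

set_geometry: r = 22 mm, L = 92 mm, e = 2 mm; θ ← 0°
rotate_crank_by(+56°): θ ← 0° +56° = 56°
rotate_crank_by(+42°): θ ← 56° +42° = 98°
crank pin P = (r cos θ, r sin θ) = (-3.061808, 21.785898)
h = r sin θ − e = 21.785898 − 2 = 19.785898
sin φ = h / L = 19.785898 / 92 = 0.21506410
φ = arcsin(0.21506410) = 12.419288°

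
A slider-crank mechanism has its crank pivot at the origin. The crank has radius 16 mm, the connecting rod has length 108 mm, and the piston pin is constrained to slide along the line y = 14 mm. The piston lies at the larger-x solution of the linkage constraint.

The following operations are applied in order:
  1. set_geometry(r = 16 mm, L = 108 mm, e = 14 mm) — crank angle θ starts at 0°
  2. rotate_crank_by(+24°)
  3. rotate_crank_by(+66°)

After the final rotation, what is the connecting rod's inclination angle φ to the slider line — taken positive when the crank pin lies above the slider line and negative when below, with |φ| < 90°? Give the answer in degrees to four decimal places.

set_geometry: r = 16 mm, L = 108 mm, e = 14 mm; θ ← 0°
rotate_crank_by(+24°): θ ← 0° +24° = 24°
rotate_crank_by(+66°): θ ← 24° +66° = 90°
crank pin P = (r cos θ, r sin θ) = (0.000000, 16.000000)
h = r sin θ − e = 16.000000 − 14 = 2.000000
sin φ = h / L = 2.000000 / 108 = 0.01851852
φ = arcsin(0.01851852) = 1.061094°

1.0611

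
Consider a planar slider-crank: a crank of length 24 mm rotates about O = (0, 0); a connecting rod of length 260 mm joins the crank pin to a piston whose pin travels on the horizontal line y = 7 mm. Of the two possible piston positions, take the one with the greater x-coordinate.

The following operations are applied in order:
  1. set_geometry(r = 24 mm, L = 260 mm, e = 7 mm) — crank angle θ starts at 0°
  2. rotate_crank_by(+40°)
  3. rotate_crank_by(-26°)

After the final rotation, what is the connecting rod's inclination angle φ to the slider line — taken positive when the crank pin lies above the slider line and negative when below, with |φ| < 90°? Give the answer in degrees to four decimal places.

set_geometry: r = 24 mm, L = 260 mm, e = 7 mm; θ ← 0°
rotate_crank_by(+40°): θ ← 0° +40° = 40°
rotate_crank_by(-26°): θ ← 40° -26° = 14°
crank pin P = (r cos θ, r sin θ) = (23.287097, 5.806125)
h = r sin θ − e = 5.806125 − 7 = -1.193875
sin φ = h / L = -1.193875 / 260 = -0.00459183
φ = arcsin(-0.00459183) = -0.263093°

-0.2631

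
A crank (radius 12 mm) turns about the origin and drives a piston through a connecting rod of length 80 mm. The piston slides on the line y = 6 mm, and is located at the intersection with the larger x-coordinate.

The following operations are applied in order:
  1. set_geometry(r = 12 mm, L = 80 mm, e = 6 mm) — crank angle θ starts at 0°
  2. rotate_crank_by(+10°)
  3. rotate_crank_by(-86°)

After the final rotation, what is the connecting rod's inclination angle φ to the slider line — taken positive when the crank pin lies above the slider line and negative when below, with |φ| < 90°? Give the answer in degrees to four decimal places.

set_geometry: r = 12 mm, L = 80 mm, e = 6 mm; θ ← 0°
rotate_crank_by(+10°): θ ← 0° +10° = 10°
rotate_crank_by(-86°): θ ← 10° -86° = -76°
crank pin P = (r cos θ, r sin θ) = (2.903063, -11.643549)
h = r sin θ − e = -11.643549 − 6 = -17.643549
sin φ = h / L = -17.643549 / 80 = -0.22054436
φ = arcsin(-0.22054436) = -12.741008°

-12.7410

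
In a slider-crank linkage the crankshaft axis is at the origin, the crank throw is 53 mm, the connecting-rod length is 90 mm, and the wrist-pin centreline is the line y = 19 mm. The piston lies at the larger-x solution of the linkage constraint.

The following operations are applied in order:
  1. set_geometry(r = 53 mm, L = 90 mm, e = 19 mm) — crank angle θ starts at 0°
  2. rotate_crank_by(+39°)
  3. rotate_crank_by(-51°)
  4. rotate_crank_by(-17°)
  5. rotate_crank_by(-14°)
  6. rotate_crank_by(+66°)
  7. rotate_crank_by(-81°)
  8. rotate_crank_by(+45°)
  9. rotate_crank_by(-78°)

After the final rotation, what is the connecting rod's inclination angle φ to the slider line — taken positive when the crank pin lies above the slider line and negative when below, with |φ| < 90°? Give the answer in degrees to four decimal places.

set_geometry: r = 53 mm, L = 90 mm, e = 19 mm; θ ← 0°
rotate_crank_by(+39°): θ ← 0° +39° = 39°
rotate_crank_by(-51°): θ ← 39° -51° = -12°
rotate_crank_by(-17°): θ ← -12° -17° = -29°
rotate_crank_by(-14°): θ ← -29° -14° = -43°
rotate_crank_by(+66°): θ ← -43° +66° = 23°
rotate_crank_by(-81°): θ ← 23° -81° = -58°
rotate_crank_by(+45°): θ ← -58° +45° = -13°
rotate_crank_by(-78°): θ ← -13° -78° = -91°
crank pin P = (r cos θ, r sin θ) = (-0.924978, -52.991928)
h = r sin θ − e = -52.991928 − 19 = -71.991928
sin φ = h / L = -71.991928 / 90 = -0.79991031
φ = arcsin(-0.79991031) = -53.121538°

-53.1215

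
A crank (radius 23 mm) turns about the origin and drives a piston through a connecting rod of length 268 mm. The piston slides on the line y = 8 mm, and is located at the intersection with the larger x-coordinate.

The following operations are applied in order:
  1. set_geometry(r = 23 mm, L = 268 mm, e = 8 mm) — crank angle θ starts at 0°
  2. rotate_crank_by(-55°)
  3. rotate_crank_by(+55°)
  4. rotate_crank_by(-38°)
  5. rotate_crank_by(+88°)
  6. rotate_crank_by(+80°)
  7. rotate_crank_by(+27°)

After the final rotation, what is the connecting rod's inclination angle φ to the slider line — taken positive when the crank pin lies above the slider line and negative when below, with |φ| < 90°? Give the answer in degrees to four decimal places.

set_geometry: r = 23 mm, L = 268 mm, e = 8 mm; θ ← 0°
rotate_crank_by(-55°): θ ← 0° -55° = -55°
rotate_crank_by(+55°): θ ← -55° +55° = 0°
rotate_crank_by(-38°): θ ← 0° -38° = -38°
rotate_crank_by(+88°): θ ← -38° +88° = 50°
rotate_crank_by(+80°): θ ← 50° +80° = 130°
rotate_crank_by(+27°): θ ← 130° +27° = 157°
crank pin P = (r cos θ, r sin θ) = (-21.171612, 8.986816)
h = r sin θ − e = 8.986816 − 8 = 0.986816
sin φ = h / L = 0.986816 / 268 = 0.00368215
φ = arcsin(0.00368215) = 0.210972°

0.2110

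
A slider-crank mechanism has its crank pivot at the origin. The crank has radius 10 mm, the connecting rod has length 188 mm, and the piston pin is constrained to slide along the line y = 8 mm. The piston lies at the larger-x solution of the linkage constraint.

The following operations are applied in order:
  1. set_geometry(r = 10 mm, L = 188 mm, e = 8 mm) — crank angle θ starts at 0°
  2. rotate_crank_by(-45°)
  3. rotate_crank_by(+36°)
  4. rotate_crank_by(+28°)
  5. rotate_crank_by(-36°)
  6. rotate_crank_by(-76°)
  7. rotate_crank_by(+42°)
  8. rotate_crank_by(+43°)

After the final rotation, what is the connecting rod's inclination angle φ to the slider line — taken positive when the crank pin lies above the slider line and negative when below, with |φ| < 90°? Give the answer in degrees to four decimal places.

-2.8635

set_geometry: r = 10 mm, L = 188 mm, e = 8 mm; θ ← 0°
rotate_crank_by(-45°): θ ← 0° -45° = -45°
rotate_crank_by(+36°): θ ← -45° +36° = -9°
rotate_crank_by(+28°): θ ← -9° +28° = 19°
rotate_crank_by(-36°): θ ← 19° -36° = -17°
rotate_crank_by(-76°): θ ← -17° -76° = -93°
rotate_crank_by(+42°): θ ← -93° +42° = -51°
rotate_crank_by(+43°): θ ← -51° +43° = -8°
crank pin P = (r cos θ, r sin θ) = (9.902681, -1.391731)
h = r sin θ − e = -1.391731 − 8 = -9.391731
sin φ = h / L = -9.391731 / 188 = -0.04995602
φ = arcsin(-0.04995602) = -2.863461°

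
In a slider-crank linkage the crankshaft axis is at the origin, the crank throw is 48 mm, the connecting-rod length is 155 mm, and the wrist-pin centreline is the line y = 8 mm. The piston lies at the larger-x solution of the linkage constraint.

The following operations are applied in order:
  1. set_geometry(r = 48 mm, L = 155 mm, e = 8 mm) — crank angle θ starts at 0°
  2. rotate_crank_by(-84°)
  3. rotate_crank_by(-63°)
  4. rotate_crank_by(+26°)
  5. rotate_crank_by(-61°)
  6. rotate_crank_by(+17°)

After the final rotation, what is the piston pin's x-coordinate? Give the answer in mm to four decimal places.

set_geometry: r = 48 mm, L = 155 mm, e = 8 mm; θ ← 0°
rotate_crank_by(-84°): θ ← 0° -84° = -84°
rotate_crank_by(-63°): θ ← -84° -63° = -147°
rotate_crank_by(+26°): θ ← -147° +26° = -121°
rotate_crank_by(-61°): θ ← -121° -61° = -182°
rotate_crank_by(+17°): θ ← -182° +17° = -165°
crank pin P = (r cos θ, r sin θ) = (-46.364440, -12.423314)
h = r sin θ − e = -12.423314 − 8 = -20.423314
x = r cos θ + √(L² − h²) = -46.364440 + √(24025.0 − 417.1118) = -46.364440 + 153.648587 = 107.284147

107.2841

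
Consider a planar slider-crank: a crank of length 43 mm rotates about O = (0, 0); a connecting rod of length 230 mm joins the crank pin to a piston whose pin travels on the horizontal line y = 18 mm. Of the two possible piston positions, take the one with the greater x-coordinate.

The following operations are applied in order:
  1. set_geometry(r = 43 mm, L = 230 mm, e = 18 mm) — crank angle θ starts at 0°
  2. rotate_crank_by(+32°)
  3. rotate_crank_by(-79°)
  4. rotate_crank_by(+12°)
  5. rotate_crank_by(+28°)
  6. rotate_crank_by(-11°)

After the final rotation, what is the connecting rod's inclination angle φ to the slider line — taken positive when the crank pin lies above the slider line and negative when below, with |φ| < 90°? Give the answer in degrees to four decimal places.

-7.8184

set_geometry: r = 43 mm, L = 230 mm, e = 18 mm; θ ← 0°
rotate_crank_by(+32°): θ ← 0° +32° = 32°
rotate_crank_by(-79°): θ ← 32° -79° = -47°
rotate_crank_by(+12°): θ ← -47° +12° = -35°
rotate_crank_by(+28°): θ ← -35° +28° = -7°
rotate_crank_by(-11°): θ ← -7° -11° = -18°
crank pin P = (r cos θ, r sin θ) = (40.895430, -13.287731)
h = r sin θ − e = -13.287731 − 18 = -31.287731
sin φ = h / L = -31.287731 / 230 = -0.13603361
φ = arcsin(-0.13603361) = -7.818393°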